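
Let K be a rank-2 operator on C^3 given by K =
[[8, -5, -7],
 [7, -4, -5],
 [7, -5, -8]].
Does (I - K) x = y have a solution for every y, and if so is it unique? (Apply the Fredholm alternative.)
(I - K) is singular (det(I - K) = 0, i.e. 1 ∈ sigma(K)). (I - K) x = y is solvable iff y ⊥ ker((I - K)^*) = span{(-2, 1, 1)}, i.e. iff -2y_1 + y_2 + y_3 = 0. When solvable, x is determined up to adding multiples of (-5, -7, 0) (ker(I - K) = span{(-5, -7, 0)}, dimension 1).

K has rank 2 and factors as K = U V^T = u1 v1^T + u2 v2^T with u1 = (-1, -2, 1), v1 = (1, -1, -2), u2 = (3, 3, 2), v2 = (3, -2, -3) (multiplying out reproduces the displayed K). The nonzero eigenvalues of U V^T coincide with those of the 2 x 2 matrix G = V^T U = [[v1·u1, v1·u2], [v2·u1, v2·u2]] = [[-1, -4], [-2, -3]], and by the Sylvester determinant identity det(I_3 - U V^T) = det(I_2 - V^T U) = det([[2, 4], [2, 4]]) = (2)(4) - (4)(2) = 0. (Direct check: I - K =
[[-7, 5, 7],
 [-7, 5, 5],
 [-7, 5, 9]]
has determinant 0.) So 1 is an eigenvalue of K and (I - K) is not invertible. The finite-dimensional Fredholm alternative says: either (I - K) is invertible, or ker(I - K) ≠ {0} and then range(I - K) = ker((I - K)^*)^⊥, with dim ker(I - K) = dim ker((I - K)^*). We are in the second case, so we compute both kernels via the 2 x 2 reduction. If (I - U V^T) x = 0 then x = U (V^T x) lies in the column space of U; writing x = U b gives U (I_2 - G) b = 0, and since u1, u2 are independent, (I_2 - G) b = 0. With I_2 - G = [[2, 4], [2, 4]] (singular, as its determinant is 0) a null vector is b = (2, -1), so ker(I - K) = span{2·u1 + (-1)·u2} = span{(-5, -7, 0)}. For the adjoint, (I - K)^* = I - K^T = I - V U^T, and the same argument gives ker((I - K)^*) = {V a : (I_2 - G)^T a = 0}; (I_2 - G)^T = [[2, 2], [4, 4]] has null vector a = (1, -1), so ker((I - K)^*) = span{1·v1 + (-1)·v2} = span{(-2, 1, 1)}. (Both kernels are 1-dimensional, matching rank(I - K) = 2.) Therefore (I - K) x = y is solvable iff <y, (-2, 1, 1)> = 0, i.e. iff -2y_1 + y_2 + y_3 = 0; when solvable the solution set is the line x_p + c·(-5, -7, 0), c ∈ C.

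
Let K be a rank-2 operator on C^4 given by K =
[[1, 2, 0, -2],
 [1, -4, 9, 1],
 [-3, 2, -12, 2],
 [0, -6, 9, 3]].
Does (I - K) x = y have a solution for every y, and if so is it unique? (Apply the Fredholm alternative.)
(I - K) is invertible (det(I - K) = -32 ≠ 0), so for every y in C^4 the equation (I - K) x = y has a unique solution.

K has rank 2 and factors as K = U V^T = u1 v1^T + u2 v2^T with u1 = (-1, -1, 3, 0), v1 = (-1, 0, -3, 1), u2 = (-1, 2, -1, 3), v2 = (0, -2, 3, 1) (multiplying out reproduces the displayed K). The nonzero eigenvalues of U V^T coincide with those of the 2 x 2 matrix G = V^T U = [[v1·u1, v1·u2], [v2·u1, v2·u2]] = [[-8, 7], [11, -4]], and by the Sylvester determinant identity det(I_4 - U V^T) = det(I_2 - V^T U) = det([[9, -7], [-11, 5]]) = (9)(5) - (-7)(-11) = -32. (Direct check: I - K =
[[0, -2, 0, 2],
 [-1, 5, -9, -1],
 [3, -2, 13, -2],
 [0, 6, -9, -2]]
has determinant -32.) The finite-dimensional Fredholm alternative says: either (I - K) is invertible, or ker(I - K) ≠ {0} and then range(I - K) = ker((I - K)^*)^⊥, with dim ker(I - K) = dim ker((I - K)^*). Since det(I - K) ≠ 0, 1 is not an eigenvalue of K and ker(I - K) = {0}, so we are in the first case: for every y there is a unique x = (I - K)^(-1) y. (Explicitly, by the Woodbury identity, (I - U V^T)^(-1) = I + U (I_2 - G)^(-1) V^T.)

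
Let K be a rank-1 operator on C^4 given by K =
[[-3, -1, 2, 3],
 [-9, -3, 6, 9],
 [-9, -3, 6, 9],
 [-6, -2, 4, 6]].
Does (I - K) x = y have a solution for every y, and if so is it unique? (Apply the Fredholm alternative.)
(I - K) is invertible (det(I - K) = -5 ≠ 0), so for every y in C^4 the equation (I - K) x = y has a unique solution.

K has rank 1, so it is an outer product K = u v^T: every row of K is a multiple of one row vector. Reading off the entries, u = (1, 3, 3, 2) and v = (-3, -1, 2, 3) (row i of K equals u_i·v^T). A rank-one matrix u v^T satisfies K u = u (v·u) and kills the (3)-dimensional subspace v^⊥, so its characteristic polynomial is lambda^3 (lambda - v·u) with v·u = tr K = 6. Hence the eigenvalues of I - K are 1 (multiplicity 3) and 1 - (6) = -5, so det(I - K) = -5. (Direct check: I - K =
[[4, 1, -2, -3],
 [9, 4, -6, -9],
 [9, 3, -5, -9],
 [6, 2, -4, -5]]
has determinant -5.) The finite-dimensional Fredholm alternative says: either (I - K) is invertible, or ker(I - K) ≠ {0} and then range(I - K) = ker((I - K)^*)^⊥, with dim ker(I - K) = dim ker((I - K)^*). Since det(I - K) ≠ 0, 1 is not an eigenvalue of K and ker(I - K) = {0}, so we are in the first case: for every y there is a unique x = (I - K)^(-1) y. Explicitly, by the Sherman–Morrison formula, (I - u v^T)^(-1) = I + u v^T/(1 - v·u), i.e. (I - K)^(-1) = I + K/(-5).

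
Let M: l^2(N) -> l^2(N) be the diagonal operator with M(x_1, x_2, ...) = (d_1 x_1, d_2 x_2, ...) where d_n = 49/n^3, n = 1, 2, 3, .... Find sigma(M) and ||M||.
sigma(M) = {49/n^3 : n ≥ 1} ∪ {0}; ||M|| = 49

A bounded diagonal operator on l^2 with diagonal entries d_n has spectrum equal to the closure of {d_n : n ≥ 1}: every d_n is an eigenvalue (with eigenvector e_n), so {d_n} ⊂ sigma(M); the spectrum is closed, so its closure is too; and for lambda not in the closure, (M - lambda I) has bounded inverse (the diagonal entries 1/(d_n - lambda) are bounded). For our sequence d_n = 49/n^3, n = 1, 2, 3, ...:
  - {d_n} = {49/n^3 : n ≥ 1}; the only limit point is 0
  - closure = {49/n^3 : n ≥ 1} ∪ {0}
For the norm: a diagonal operator has ||M|| = sup_n |d_n|. Here d_n = 49/n^3 is positive and decreasing, so sup_n |d_n| = d_1 = 49. So ||M|| = 49.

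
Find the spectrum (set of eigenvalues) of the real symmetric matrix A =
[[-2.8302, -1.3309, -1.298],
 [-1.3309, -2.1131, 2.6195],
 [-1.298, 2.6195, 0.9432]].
sigma(A) ≈ {-4, -3, 3}

A is real symmetric, so its spectrum consists of real eigenvalues. Expanding the characteristic polynomial of the displayed matrix gives
  det(λ I - A) = p(λ) = λ^3 + (4)λ^2 + (-9)λ + (-36).
Solving p(λ) = 0 yields eigenvalues ≈ -4, -3, 3. (A is shown rounded to 4 decimals, so these recover the underlying integer eigenvalues to within that precision.)
Verification: the trace of A = -4 equals the sum of eigenvalues -4, and det(A) ≈ 36.0009 matches the eigenvalue product 36.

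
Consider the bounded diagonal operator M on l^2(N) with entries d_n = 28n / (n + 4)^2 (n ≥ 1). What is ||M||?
||M|| = 7/4 (attained at n = 4)

For M diagonal, ||M|| = sup_n |d_n|. Treat f(x) = 28x / (x + 4)^2 for real x > 0. By the quotient rule, f'(x) = 28(4 - x)/(x + 4)^3, which is positive for x < 4 and negative for x > 4. So f has a unique maximum at x = 4, and since 4 is a positive integer, the supremum over n ≥ 1 is attained at n = 4: d_4 = 28·4/(4 + 4)^2 = 28·4/64 = 7/4. Hence ||M|| = 7/4.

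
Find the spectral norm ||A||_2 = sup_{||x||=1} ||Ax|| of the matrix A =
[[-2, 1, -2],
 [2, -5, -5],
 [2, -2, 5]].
||A||_2 ≈ 7.7382 (= sqrt(largest eigenvalue of A^T A))

||A||_2 = sigma_max(A) = sqrt(lambda_max(A^T A)). Form the symmetric matrix M = A^T A =
[[12, -16, 4],
 [-16, 30, 13],
 [4, 13, 54]].
Its characteristic polynomial (trace, sum of principal 2x2 minors, determinant of M give the coefficients) is
  p(λ) = det(λ I - M) = λ^3 - 96λ^2 + 2187λ - 1444.
No integer candidate from the rational root theorem (±divisors of 1444) is a root, so the roots are irrational. The cubic discriminant is Δ = 2528968068 > 0, so there are three distinct real roots. p(0) = -1444 and p(1) = 648 have opposite signs, so a root lies in (0, 1); Newton's method refines it to λ ≈ 0.6804. p(35) = 376 and p(36) = -472 have opposite signs, so a root lies in (35, 36); Newton's method refines it to λ ≈ 35.4404. p(59) = -1208 and p(60) = 176 have opposite signs, so a root lies in (59, 60); Newton's method refines it to λ ≈ 59.8792. Check (Vieta): the three roots sum to 96, matching tr M = 96.
So the eigenvalues of A^T A are ≈ 0.6804, 35.4404, 59.8792 (all ≥ 0, as they must be for A^T A). The largest is λ_max ≈ 59.8792, hence ||A||_2 = sqrt(λ_max) ≈ 7.7382.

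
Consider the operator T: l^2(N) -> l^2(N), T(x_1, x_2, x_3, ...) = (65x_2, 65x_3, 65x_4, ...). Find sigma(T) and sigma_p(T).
sigma(T) = closed disk {z in C : |z| ≤ 65}; sigma_p(T) = open disk {z in C : |z| < 65}

Note T = 65·V where V is the unit left shift (V x)_k = x_{k+1}; so sigma(T) = 65·sigma(V) and ||T|| = 65||V||. ||T x||^2 = 4225sum_{k≥2} |x_k|^2 ≤ 4225||x||^2, with equality on {x : x_1 = 0}, so ||T|| = 65. For any lambda with |lambda| < 65, set r = lambda/65 (|r| < 1); the vector x = (1, r, r^2, ...) is in l^2 and satisfies T x = 65(r, r^2, ...) = lambda x, so lambda is an eigenvalue. On the boundary |lambda| = 65 the geometric series diverges, so no l^2 eigenvector exists, but these lambda lie in the approximate point spectrum. Hence sigma(T) is the closed disk of radius 65 and sigma_p(T) is the open disk.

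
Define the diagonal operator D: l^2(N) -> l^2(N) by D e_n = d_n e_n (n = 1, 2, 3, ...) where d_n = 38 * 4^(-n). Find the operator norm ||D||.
||D|| = 19/2 (attained at n = 1)

For D diagonal, ||D|| = sup_n |d_n|. The sequence d_n = 38 * 4^(-n) is positive and strictly decreasing (ratio 4^(-1) < 1), so the supremum is d_1 = 38/4 = 19/2. Hence ||D|| = 19/2.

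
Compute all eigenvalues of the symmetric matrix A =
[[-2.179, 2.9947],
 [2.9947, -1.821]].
sigma(A) ≈ {-5, 1}

A is real symmetric, so its spectrum consists of real eigenvalues. Expanding the characteristic polynomial of the displayed matrix gives
  det(λ I - A) = p(λ) = λ^2 + (4)λ + (-5).
Solving p(λ) = 0 yields eigenvalues ≈ -5, 1. (A is shown rounded to 4 decimals, so these recover the underlying integer eigenvalues to within that precision.)
Verification: the trace of A = -4 equals the sum of eigenvalues -4, and det(A) ≈ -5.0003 matches the eigenvalue product -5.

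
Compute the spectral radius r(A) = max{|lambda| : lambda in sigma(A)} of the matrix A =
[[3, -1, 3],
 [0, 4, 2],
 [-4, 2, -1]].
r(A) ≈ 4.6832

The eigenvalues of A are the roots of its characteristic polynomial. With M = A (coefficients from the trace, the sum of principal 2x2 minors, and det A):
  p(λ) = det(λ I - M) = λ^3 - 6λ^2 + 13λ - 32.
No integer candidate from the rational root theorem (±divisors of 32) is a root, so the roots are irrational. The cubic discriminant is Δ = -13072 < 0, so there is one real root and a complex-conjugate pair. p(4) = -12 and p(5) = 8 have opposite signs, so a root lies in (4, 5); Newton's method refines it to λ ≈ 4.6832. Dividing out (λ - (4.6832)) leaves approximately λ^2 - 1.3168λ + 6.833. For λ^2 - 1.3168λ + 6.833 the discriminant is -25.5979. It is negative, so the remaining roots are the complex-conjugate pair λ ≈ 0.6584 ± 2.5297i. Their product equals the constant term, so |λ|^2 ≈ 6.833 and |λ| ≈ 2.614.
Thus the eigenvalues (to 4 decimals) are 4.6832 (modulus 4.6832); 0.6584 ± 2.5297i (modulus 2.614). The spectral radius is the largest modulus: r(A) ≈ 4.6832. (Cross-check: r(A) ≤ ||A||_2 ≈ 6.1292; equality holds whenever A is normal, though it can also hold for some non-normal A.)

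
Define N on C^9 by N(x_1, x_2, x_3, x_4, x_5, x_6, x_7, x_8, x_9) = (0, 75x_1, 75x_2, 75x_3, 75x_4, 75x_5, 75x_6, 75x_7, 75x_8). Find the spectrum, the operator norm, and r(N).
sigma(N) = {0}; ||N|| = 75; r(N) = 0. (N is nilpotent with N^9 = 0.)

On C^9, N is a strictly lower-triangular matrix with 75 on the subdiagonal and zeros elsewhere, so its characteristic polynomial is lambda^9 and every eigenvalue is 0: sigma(N) = {0}. For the operator norm, N e_i = 75e_{i+1} for i = 1, ..., 8 and N e_9 = 0, so the singular values of N are 75 (with multiplicity 8) and 0; hence ||N|| = 75. The spectral radius r(N) = max|lambda| = 0. Note ||N|| > r(N) — characteristic of non-normal nilpotent operators. Indeed N^9 = 0.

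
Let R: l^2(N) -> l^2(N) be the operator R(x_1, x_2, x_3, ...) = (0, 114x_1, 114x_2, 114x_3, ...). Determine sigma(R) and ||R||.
sigma(R) = closed disk {z in C : |z| ≤ 114}; ||R|| = 114

Note R = 114·U where U is the unit right shift (U x)_k = x_{k-1} (with x_0 := 0); so ||R|| = 114||U|| and sigma(R) = 114·sigma(U). ||R x||^2 = sum_{k≥1} |114x_k|^2 = 12996||x||^2, so ||R|| = 114 and sigma(R) ⊂ {|z| ≤ 114}. For any |lambda| < 114, the equation (R - lambda I) x = 0 forces x_1 = 0, then 114x_k = lambda x_{k+1} ⇒ x = 0, so R has no eigenvalues. But (R - lambda I) is not surjective for |lambda| < 114: solving (R - lambda I) x = e_1 would require x_n proportional to (lambda/114)^(-n), which is not in l^2. So every |lambda| < 114 lies in the residual spectrum. The boundary |lambda| = 114 is in the approximate point spectrum (the spectrum is closed). Hence sigma(R) is the closed disk of radius 114.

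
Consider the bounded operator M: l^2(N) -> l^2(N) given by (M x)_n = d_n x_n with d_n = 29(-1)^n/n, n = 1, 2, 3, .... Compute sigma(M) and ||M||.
sigma(M) = {29(-1)^n/n : n ≥ 1} ∪ {0}; ||M|| = 29

A bounded diagonal operator on l^2 with diagonal entries d_n has spectrum equal to the closure of {d_n : n ≥ 1}: every d_n is an eigenvalue (with eigenvector e_n), so {d_n} ⊂ sigma(M); the spectrum is closed, so its closure is too; and for lambda not in the closure, (M - lambda I) has bounded inverse (the diagonal entries 1/(d_n - lambda) are bounded). For our sequence d_n = 29(-1)^n/n, n = 1, 2, 3, ...:
  - {d_n} = {29(-1)^n/n : n ≥ 1}; the only limit point is 0
  - closure = {29(-1)^n/n : n ≥ 1} ∪ {0}
For the norm: a diagonal operator has ||M|| = sup_n |d_n|. Here |d_n| = 29/n is decreasing, so sup_n |d_n| = |d_1| = 29. So ||M|| = 29.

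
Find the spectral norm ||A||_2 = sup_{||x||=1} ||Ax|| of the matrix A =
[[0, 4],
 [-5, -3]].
||A||_2 = sqrt(40) ≈ 6.3246 (= sqrt(largest eigenvalue of A^T A))

||A||_2 = sigma_max(A) = sqrt(lambda_max(A^T A)). Form the symmetric matrix M = A^T A =
[[25, 15],
 [15, 25]].
Its characteristic polynomial (trace, determinant of M give the coefficients) is
  p(λ) = det(λ I - M) = λ^2 - 50λ + 400.
For λ^2 - 50λ + 400 the discriminant is 900. It is a perfect square (30^2), so the roots are rational: λ = (50 ± 30)/2 = 40, 10.
So the eigenvalues of A^T A are ≈ 10, 40 (all ≥ 0, as they must be for A^T A). The largest is λ_max = 40, hence ||A||_2 = sqrt(λ_max) = sqrt(40) ≈ 6.3246.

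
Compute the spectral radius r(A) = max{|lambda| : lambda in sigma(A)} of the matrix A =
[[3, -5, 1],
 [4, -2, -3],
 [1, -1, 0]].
r(A) ≈ 3.1238

The eigenvalues of A are the roots of its characteristic polynomial. With M = A (coefficients from the trace, the sum of principal 2x2 minors, and det A):
  p(λ) = det(λ I - M) = λ^3 - λ^2 + 10λ - 4.
No integer candidate from the rational root theorem (±divisors of 4) is a root, so the roots are irrational. The cubic discriminant is Δ = -3628 < 0, so there is one real root and a complex-conjugate pair. p(0) = -4 and p(1) = 6 have opposite signs, so a root lies in (0, 1); Newton's method refines it to λ ≈ 0.4099. Dividing out (λ - (0.4099)) leaves approximately λ^2 - 0.5901λ + 9.7581. For λ^2 - 0.5901λ + 9.7581 the discriminant is -38.6843. It is negative, so the remaining roots are the complex-conjugate pair λ ≈ 0.295 ± 3.1098i. Their product equals the constant term, so |λ|^2 ≈ 9.7581 and |λ| ≈ 3.1238.
Thus the eigenvalues (to 4 decimals) are 0.4099 (modulus 0.4099); 0.295 ± 3.1098i (modulus 3.1238). The spectral radius is the largest modulus: r(A) ≈ 3.1238. (Cross-check: r(A) ≤ ||A||_2 ≈ 7.2926; equality holds whenever A is normal, though it can also hold for some non-normal A.)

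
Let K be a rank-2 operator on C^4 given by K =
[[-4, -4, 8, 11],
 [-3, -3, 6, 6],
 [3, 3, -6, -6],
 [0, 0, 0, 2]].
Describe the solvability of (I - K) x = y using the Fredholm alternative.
(I - K) is invertible (det(I - K) = -14 ≠ 0), so for every y in C^4 the equation (I - K) x = y has a unique solution.

K has rank 2 and factors as K = U V^T = u1 v1^T + u2 v2^T with u1 = (-1, -3, 3, 2), v1 = (1, 1, -2, -2), u2 = (-3, 0, 0, -2), v2 = (1, 1, -2, -3) (multiplying out reproduces the displayed K). The nonzero eigenvalues of U V^T coincide with those of the 2 x 2 matrix G = V^T U = [[v1·u1, v1·u2], [v2·u1, v2·u2]] = [[-14, 1], [-16, 3]], and by the Sylvester determinant identity det(I_4 - U V^T) = det(I_2 - V^T U) = det([[15, -1], [16, -2]]) = (15)(-2) - (-1)(16) = -14. (Direct check: I - K =
[[5, 4, -8, -11],
 [3, 4, -6, -6],
 [-3, -3, 7, 6],
 [0, 0, 0, -1]]
has determinant -14.) The finite-dimensional Fredholm alternative says: either (I - K) is invertible, or ker(I - K) ≠ {0} and then range(I - K) = ker((I - K)^*)^⊥, with dim ker(I - K) = dim ker((I - K)^*). Since det(I - K) ≠ 0, 1 is not an eigenvalue of K and ker(I - K) = {0}, so we are in the first case: for every y there is a unique x = (I - K)^(-1) y. (Explicitly, by the Woodbury identity, (I - U V^T)^(-1) = I + U (I_2 - G)^(-1) V^T.)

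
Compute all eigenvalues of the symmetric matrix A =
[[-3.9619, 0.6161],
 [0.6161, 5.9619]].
sigma(A) ≈ {-4, 6}

A is real symmetric, so its spectrum consists of real eigenvalues. Expanding the characteristic polynomial of the displayed matrix gives
  det(λ I - A) = p(λ) = λ^2 + (-2)λ + (-24).
Solving p(λ) = 0 yields eigenvalues ≈ -4, 6. (A is shown rounded to 4 decimals, so these recover the underlying integer eigenvalues to within that precision.)
Verification: the trace of A = 2 equals the sum of eigenvalues 2, and det(A) ≈ -24.0000 matches the eigenvalue product -24.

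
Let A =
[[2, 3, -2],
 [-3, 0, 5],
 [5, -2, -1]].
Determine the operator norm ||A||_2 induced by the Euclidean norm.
||A||_2 ≈ 7.6378 (= sqrt(largest eigenvalue of A^T A))

||A||_2 = sigma_max(A) = sqrt(lambda_max(A^T A)). Form the symmetric matrix M = A^T A =
[[38, -4, -24],
 [-4, 13, -4],
 [-24, -4, 30]].
Its characteristic polynomial (trace, sum of principal 2x2 minors, determinant of M give the coefficients) is
  p(λ) = det(λ I - M) = λ^3 - 81λ^2 + 1416λ - 5476.
No integer candidate from the rational root theorem (±divisors of 5476) is a root, so the roots are irrational. The cubic discriminant is Δ = 653569344 > 0, so there are three distinct real roots. p(5) = -296 and p(6) = 320 have opposite signs, so a root lies in (5, 6); Newton's method refines it to λ ≈ 5.4545. p(17) = 100 and p(18) = -400 have opposite signs, so a root lies in (17, 18); Newton's method refines it to λ ≈ 17.2095. p(58) = -720 and p(59) = 1486 have opposite signs, so a root lies in (58, 59); Newton's method refines it to λ ≈ 58.3359. Check (Vieta): the three roots sum to 81, matching tr M = 81.
So the eigenvalues of A^T A are ≈ 5.4545, 17.2095, 58.3359 (all ≥ 0, as they must be for A^T A). The largest is λ_max ≈ 58.3359, hence ||A||_2 = sqrt(λ_max) ≈ 7.6378.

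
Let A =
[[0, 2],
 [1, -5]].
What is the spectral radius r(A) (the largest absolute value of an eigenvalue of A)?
r(A) = (5 + sqrt(33))/2 ≈ 5.3723

The eigenvalues of A are the roots of its characteristic polynomial. With M = A (coefficients from the trace and determinant):
  p(λ) = det(λ I - M) = λ^2 + 5λ - 2.
For λ^2 + 5λ - 2 the discriminant is 33. It is nonnegative but not a perfect square, so the roots are real and irrational: λ = (-5 ± sqrt(33))/2 ≈ 0.3723, -5.3723.
Thus the eigenvalues (to 4 decimals) are 0.3723 (modulus 0.3723); -5.3723 (modulus 5.3723). The spectral radius is the largest modulus: r(A) = (5 + sqrt(33))/2 ≈ 5.3723. (Cross-check: r(A) ≤ ||A||_2 ≈ 5.465; equality holds whenever A is normal, though it can also hold for some non-normal A.)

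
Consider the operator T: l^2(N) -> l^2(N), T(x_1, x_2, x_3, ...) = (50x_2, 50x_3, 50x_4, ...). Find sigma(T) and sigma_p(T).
sigma(T) = closed disk {z in C : |z| ≤ 50}; sigma_p(T) = open disk {z in C : |z| < 50}

Note T = 50·V where V is the unit left shift (V x)_k = x_{k+1}; so sigma(T) = 50·sigma(V) and ||T|| = 50||V||. ||T x||^2 = 2500sum_{k≥2} |x_k|^2 ≤ 2500||x||^2, with equality on {x : x_1 = 0}, so ||T|| = 50. For any lambda with |lambda| < 50, set r = lambda/50 (|r| < 1); the vector x = (1, r, r^2, ...) is in l^2 and satisfies T x = 50(r, r^2, ...) = lambda x, so lambda is an eigenvalue. On the boundary |lambda| = 50 the geometric series diverges, so no l^2 eigenvector exists, but these lambda lie in the approximate point spectrum. Hence sigma(T) is the closed disk of radius 50 and sigma_p(T) is the open disk.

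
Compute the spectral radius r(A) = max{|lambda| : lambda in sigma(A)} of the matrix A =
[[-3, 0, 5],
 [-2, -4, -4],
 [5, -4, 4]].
r(A) ≈ 7.9338

The eigenvalues of A are the roots of its characteristic polynomial. With M = A (coefficients from the trace, the sum of principal 2x2 minors, and det A):
  p(λ) = det(λ I - M) = λ^3 + 3λ^2 - 57λ - 236.
No integer candidate from the rational root theorem (±divisors of 236) is a root, so the roots are irrational. The cubic discriminant is Δ = 18117 > 0, so there are three distinct real roots. p(-6) = -2 and p(-5.5) = 1.875 have opposite signs, so a root lies in (-6, -5.5); Newton's method refines it to λ ≈ -5.842. p(-5.5) = 1.875 and p(-5) = -1 have opposite signs, so a root lies in (-5.5, -5); Newton's method refines it to λ ≈ -5.0918. p(7) = -145 and p(8) = 12 have opposite signs, so a root lies in (7, 8); Newton's method refines it to λ ≈ 7.9338. Check (Vieta): the three roots sum to -3, matching tr M = -3.
Thus the eigenvalues (to 4 decimals) are -5.842 (modulus 5.842); -5.0918 (modulus 5.0918); 7.9338 (modulus 7.9338). The spectral radius is the largest modulus: r(A) ≈ 7.9338. (Cross-check: r(A) ≤ ||A||_2 ≈ 8.0382; equality holds whenever A is normal, though it can also hold for some non-normal A.)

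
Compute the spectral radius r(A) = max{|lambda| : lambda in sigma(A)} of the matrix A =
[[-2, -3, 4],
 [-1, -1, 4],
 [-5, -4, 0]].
r(A) ≈ 6.1107

The eigenvalues of A are the roots of its characteristic polynomial. With M = A (coefficients from the trace, the sum of principal 2x2 minors, and det A):
  p(λ) = det(λ I - M) = λ^3 + 3λ^2 + 35λ - 24.
No integer candidate from the rational root theorem (±divisors of 24) is a root, so the roots are irrational. The cubic discriminant is Δ = -218795 < 0, so there is one real root and a complex-conjugate pair. p(0) = -24 and p(1) = 15 have opposite signs, so a root lies in (0, 1); Newton's method refines it to λ ≈ 0.6427. Dividing out (λ - (0.6427)) leaves approximately λ^2 + 3.6427λ + 37.3413. For λ^2 + 3.6427λ + 37.3413 the discriminant is -136.0956. It is negative, so the remaining roots are the complex-conjugate pair λ ≈ -1.8214 ± 5.833i. Their product equals the constant term, so |λ|^2 ≈ 37.3413 and |λ| ≈ 6.1107.
Thus the eigenvalues (to 4 decimals) are 0.6427 (modulus 0.6427); -1.8214 ± 5.833i (modulus 6.1107). The spectral radius is the largest modulus: r(A) ≈ 6.1107. (Cross-check: r(A) ≤ ||A||_2 ≈ 8.1485; equality holds whenever A is normal, though it can also hold for some non-normal A.)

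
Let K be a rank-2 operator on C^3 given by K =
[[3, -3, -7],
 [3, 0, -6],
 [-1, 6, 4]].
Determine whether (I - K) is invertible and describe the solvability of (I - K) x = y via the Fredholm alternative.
(I - K) is invertible (det(I - K) = 44 ≠ 0), so for every y in C^3 the equation (I - K) x = y has a unique solution.

K has rank 2 and factors as K = U V^T = u1 v1^T + u2 v2^T with u1 = (-1, 0, 2), v1 = (0, 3, 1), u2 = (-3, -3, 1), v2 = (-1, 0, 2) (multiplying out reproduces the displayed K). The nonzero eigenvalues of U V^T coincide with those of the 2 x 2 matrix G = V^T U = [[v1·u1, v1·u2], [v2·u1, v2·u2]] = [[2, -8], [5, 5]], and by the Sylvester determinant identity det(I_3 - U V^T) = det(I_2 - V^T U) = det([[-1, 8], [-5, -4]]) = (-1)(-4) - (8)(-5) = 44. (Direct check: I - K =
[[-2, 3, 7],
 [-3, 1, 6],
 [1, -6, -3]]
has determinant 44.) The finite-dimensional Fredholm alternative says: either (I - K) is invertible, or ker(I - K) ≠ {0} and then range(I - K) = ker((I - K)^*)^⊥, with dim ker(I - K) = dim ker((I - K)^*). Since det(I - K) ≠ 0, 1 is not an eigenvalue of K and ker(I - K) = {0}, so we are in the first case: for every y there is a unique x = (I - K)^(-1) y. (Explicitly, by the Woodbury identity, (I - U V^T)^(-1) = I + U (I_2 - G)^(-1) V^T.)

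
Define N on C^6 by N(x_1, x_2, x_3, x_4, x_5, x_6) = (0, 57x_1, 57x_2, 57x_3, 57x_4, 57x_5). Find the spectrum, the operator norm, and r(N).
sigma(N) = {0}; ||N|| = 57; r(N) = 0. (N is nilpotent with N^6 = 0.)

On C^6, N is a strictly lower-triangular matrix with 57 on the subdiagonal and zeros elsewhere, so its characteristic polynomial is lambda^6 and every eigenvalue is 0: sigma(N) = {0}. For the operator norm, N e_i = 57e_{i+1} for i = 1, ..., 5 and N e_6 = 0, so the singular values of N are 57 (with multiplicity 5) and 0; hence ||N|| = 57. The spectral radius r(N) = max|lambda| = 0. Note ||N|| > r(N) — characteristic of non-normal nilpotent operators. Indeed N^6 = 0.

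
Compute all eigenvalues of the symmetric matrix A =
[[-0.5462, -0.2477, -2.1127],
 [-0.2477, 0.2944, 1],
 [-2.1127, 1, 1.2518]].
sigma(A) ≈ {-2, 0, 3}

A is real symmetric, so its spectrum consists of real eigenvalues. Expanding the characteristic polynomial of the displayed matrix gives
  det(λ I - A) = p(λ) = λ^3 + (-1)λ^2 + (-6)λ + (0).
Solving p(λ) = 0 yields eigenvalues ≈ -2, 0, 3. (A is shown rounded to 4 decimals, so these recover the underlying integer eigenvalues to within that precision.)
Verification: the trace of A = 1 equals the sum of eigenvalues 1, and det(A) ≈ 0.0000 matches the eigenvalue product 0.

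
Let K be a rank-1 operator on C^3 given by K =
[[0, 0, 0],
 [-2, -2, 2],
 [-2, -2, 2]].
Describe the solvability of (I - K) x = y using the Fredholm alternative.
(I - K) is invertible (det(I - K) = 1 ≠ 0), so for every y in C^3 the equation (I - K) x = y has a unique solution.

K has rank 1, so it is an outer product K = u v^T: every row of K is a multiple of one row vector. Reading off the entries, u = (0, -2, -2) and v = (1, 1, -1) (row i of K equals u_i·v^T). A rank-one matrix u v^T satisfies K u = u (v·u) and kills the (2)-dimensional subspace v^⊥, so its characteristic polynomial is lambda^2 (lambda - v·u) with v·u = tr K = 0. Hence the eigenvalues of I - K are 1 (multiplicity 2) and 1 - (0) = 1, so det(I - K) = 1. (Direct check: I - K =
[[1, 0, 0],
 [2, 3, -2],
 [2, 2, -1]]
has determinant 1.) The finite-dimensional Fredholm alternative says: either (I - K) is invertible, or ker(I - K) ≠ {0} and then range(I - K) = ker((I - K)^*)^⊥, with dim ker(I - K) = dim ker((I - K)^*). Since det(I - K) ≠ 0, 1 is not an eigenvalue of K and ker(I - K) = {0}, so we are in the first case: for every y there is a unique x = (I - K)^(-1) y. Explicitly, by the Sherman–Morrison formula, (I - u v^T)^(-1) = I + u v^T/(1 - v·u), i.e. (I - K)^(-1) = I + K.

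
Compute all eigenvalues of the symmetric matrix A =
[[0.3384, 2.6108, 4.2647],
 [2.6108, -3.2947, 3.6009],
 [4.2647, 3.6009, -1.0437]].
sigma(A) ≈ {-6, -4, 6}

A is real symmetric, so its spectrum consists of real eigenvalues. Expanding the characteristic polynomial of the displayed matrix gives
  det(λ I - A) = p(λ) = λ^3 + (4)λ^2 + (-36)λ + (-144).
Solving p(λ) = 0 yields eigenvalues ≈ -6, -4, 6. (A is shown rounded to 4 decimals, so these recover the underlying integer eigenvalues to within that precision.)
Verification: the trace of A = -4 equals the sum of eigenvalues -4, and det(A) ≈ 143.9997 matches the eigenvalue product 144.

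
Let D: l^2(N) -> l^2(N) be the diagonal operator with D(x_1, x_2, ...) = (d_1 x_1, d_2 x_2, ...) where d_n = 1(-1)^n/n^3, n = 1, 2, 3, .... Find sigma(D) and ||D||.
sigma(D) = {1(-1)^n/n^3 : n ≥ 1} ∪ {0}; ||D|| = 1

A bounded diagonal operator on l^2 with diagonal entries d_n has spectrum equal to the closure of {d_n : n ≥ 1}: every d_n is an eigenvalue (with eigenvector e_n), so {d_n} ⊂ sigma(D); the spectrum is closed, so its closure is too; and for lambda not in the closure, (D - lambda I) has bounded inverse (the diagonal entries 1/(d_n - lambda) are bounded). For our sequence d_n = 1(-1)^n/n^3, n = 1, 2, 3, ...:
  - {d_n} = {1(-1)^n/n^3 : n ≥ 1}; the only limit point is 0
  - closure = {1(-1)^n/n^3 : n ≥ 1} ∪ {0}
For the norm: a diagonal operator has ||D|| = sup_n |d_n|. Here |d_n| = 1/n^3 is decreasing, so sup_n |d_n| = |d_1| = 1. So ||D|| = 1.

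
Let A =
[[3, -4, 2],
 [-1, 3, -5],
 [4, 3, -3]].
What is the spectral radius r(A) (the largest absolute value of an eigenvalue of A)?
r(A) ≈ 6.118

The eigenvalues of A are the roots of its characteristic polynomial. With M = A (coefficients from the trace, the sum of principal 2x2 minors, and det A):
  p(λ) = det(λ I - M) = λ^3 - 3λ^2 - 6λ - 80.
No integer candidate from the rational root theorem (±divisors of 80) is a root, so the roots are irrational. The cubic discriminant is Δ = -206172 < 0, so there is one real root and a complex-conjugate pair. p(6) = -8 and p(7) = 74 have opposite signs, so a root lies in (6, 7); Newton's method refines it to λ ≈ 6.118. Dividing out (λ - (6.118)) leaves approximately λ^2 + 3.118λ + 13.0761. For λ^2 + 3.118λ + 13.0761 the discriminant is -42.5824. It is negative, so the remaining roots are the complex-conjugate pair λ ≈ -1.559 ± 3.2628i. Their product equals the constant term, so |λ|^2 ≈ 13.0761 and |λ| ≈ 3.6161.
Thus the eigenvalues (to 4 decimals) are 6.118 (modulus 6.118); -1.559 ± 3.2628i (modulus 3.6161). The spectral radius is the largest modulus: r(A) ≈ 6.118. (Cross-check: r(A) ≤ ||A||_2 ≈ 8.2525; equality holds whenever A is normal, though it can also hold for some non-normal A.)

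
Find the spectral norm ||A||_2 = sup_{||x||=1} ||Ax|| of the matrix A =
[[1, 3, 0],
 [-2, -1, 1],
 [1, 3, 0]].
||A||_2 = sqrt((26 + sqrt(396))/2) ≈ 4.7906 (= sqrt(largest eigenvalue of A^T A))

||A||_2 = sigma_max(A) = sqrt(lambda_max(A^T A)). Form the symmetric matrix M = A^T A =
[[6, 8, -2],
 [8, 19, -1],
 [-2, -1, 1]].
Its characteristic polynomial (trace, sum of principal 2x2 minors, determinant of M give the coefficients) is
  p(λ) = det(λ I - M) = λ^3 - 26λ^2 + 70λ.
The constant term is 0, so λ = 0 is a root. Dividing out λ leaves p(λ) = λ(λ^2 - 26λ + 70). For λ^2 - 26λ + 70 the discriminant is 396. It is nonnegative but not a perfect square, so the roots are real and irrational: λ = (26 ± sqrt(396))/2 ≈ 22.9499, 3.0501.
So the eigenvalues of A^T A are ≈ 0, 3.0501, 22.9499 (all ≥ 0, as they must be for A^T A). The largest is λ_max = (26 + sqrt(396))/2 ≈ 22.9499, hence ||A||_2 = sqrt(λ_max) = sqrt((26 + sqrt(396))/2) ≈ 4.7906.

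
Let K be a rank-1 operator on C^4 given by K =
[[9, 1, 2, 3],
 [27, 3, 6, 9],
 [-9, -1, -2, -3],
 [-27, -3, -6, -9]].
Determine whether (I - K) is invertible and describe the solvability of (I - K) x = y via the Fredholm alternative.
(I - K) is singular (det(I - K) = 0, i.e. 1 ∈ sigma(K)). (I - K) x = y is solvable iff y ⊥ ker((I - K)^*) = span{(9, 1, 2, 3)}, i.e. iff 9y_1 + y_2 + 2y_3 + 3y_4 = 0. When solvable, the solutions are x = y + c·(1, 3, -1, -3), c arbitrary (ker(I - K) = span{(1, 3, -1, -3)}, dimension 1).

K has rank 1, so it is an outer product K = u v^T: every row of K is a multiple of one row vector. Reading off the entries, u = (1, 3, -1, -3) and v = (9, 1, 2, 3) (row i of K equals u_i·v^T). A rank-one matrix u v^T satisfies K u = u (v·u) and kills the (3)-dimensional subspace v^⊥, so its characteristic polynomial is lambda^3 (lambda - v·u) with v·u = tr K = 1. Hence the eigenvalues of I - K are 1 (multiplicity 3) and 1 - (1) = 0, so det(I - K) = 0. (Direct check: I - K =
[[-8, -1, -2, -3],
 [-27, -2, -6, -9],
 [9, 1, 3, 3],
 [27, 3, 6, 10]]
has determinant 0.) So 1 is an eigenvalue of K and (I - K) is not invertible. The finite-dimensional Fredholm alternative says: either (I - K) is invertible, or ker(I - K) ≠ {0} and then range(I - K) = ker((I - K)^*)^⊥, with dim ker(I - K) = dim ker((I - K)^*). We are in the second case, so we need both kernels. Kernel of I - K: (I - K) u = u - u (v·u) = u - u = 0, so ker(I - K) = span{u} = span{(1, 3, -1, -3)} (it is exactly 1-dimensional because rank(I - K) = 3). Kernel of the adjoint: K is real, so (I - K)^* = I - K^T = I - v u^T, and (I - v u^T) v = v - v (u·v) = 0; hence ker((I - K)^*) = span{v} = span{(9, 1, 2, 3)}. Therefore (I - K) x = y is solvable iff <y, v> = 0, i.e. iff 9y_1 + y_2 + 2y_3 + 3y_4 = 0. When this holds, K y = u (v·y) = 0, so (I - K) y = y and x = y is a particular solution; the full solution set is the line x = y + c·u = y + c·(1, 3, -1, -3), c ∈ C.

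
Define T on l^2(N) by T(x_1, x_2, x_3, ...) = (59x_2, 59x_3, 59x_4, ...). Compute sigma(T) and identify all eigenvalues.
sigma(T) = closed disk {z in C : |z| ≤ 59}; sigma_p(T) = open disk {z in C : |z| < 59}

Note T = 59·V where V is the unit left shift (V x)_k = x_{k+1}; so sigma(T) = 59·sigma(V) and ||T|| = 59||V||. ||T x||^2 = 3481sum_{k≥2} |x_k|^2 ≤ 3481||x||^2, with equality on {x : x_1 = 0}, so ||T|| = 59. For any lambda with |lambda| < 59, set r = lambda/59 (|r| < 1); the vector x = (1, r, r^2, ...) is in l^2 and satisfies T x = 59(r, r^2, ...) = lambda x, so lambda is an eigenvalue. On the boundary |lambda| = 59 the geometric series diverges, so no l^2 eigenvector exists, but these lambda lie in the approximate point spectrum. Hence sigma(T) is the closed disk of radius 59 and sigma_p(T) is the open disk.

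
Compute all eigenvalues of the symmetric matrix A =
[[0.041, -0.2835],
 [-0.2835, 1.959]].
sigma(A) ≈ {0, 2}

A is real symmetric, so its spectrum consists of real eigenvalues. Expanding the characteristic polynomial of the displayed matrix gives
  det(λ I - A) = p(λ) = λ^2 + (-2)λ + (0).
Solving p(λ) = 0 yields eigenvalues ≈ 0, 2. (A is shown rounded to 4 decimals, so these recover the underlying integer eigenvalues to within that precision.)
Verification: the trace of A = 2 equals the sum of eigenvalues 2, and det(A) ≈ -0.0001 matches the eigenvalue product 0.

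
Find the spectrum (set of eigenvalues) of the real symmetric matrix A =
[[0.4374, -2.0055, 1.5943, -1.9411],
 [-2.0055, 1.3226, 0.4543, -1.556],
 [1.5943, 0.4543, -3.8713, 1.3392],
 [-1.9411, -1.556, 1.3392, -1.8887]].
sigma(A) ≈ {-6, -2, 1, 3}

A is real symmetric, so its spectrum consists of real eigenvalues. Expanding the characteristic polynomial of the displayed matrix gives
  det(λ I - A) = p(λ) = λ^4 + (4)λ^3 + (-17)λ^2 + (-24)λ + (36).
Solving p(λ) = 0 yields eigenvalues ≈ -6, -2, 1, 3. (A is shown rounded to 4 decimals, so these recover the underlying integer eigenvalues to within that precision.)
Verification: the trace of A = -4 equals the sum of eigenvalues -4, and det(A) ≈ 35.9991 matches the eigenvalue product 36.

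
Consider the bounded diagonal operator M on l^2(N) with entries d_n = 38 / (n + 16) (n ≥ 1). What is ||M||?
||M|| = 38/17 (attained at n = 1)

For M diagonal, ||M|| = sup_n |d_n| = sup_n 38/(n + 16). This is positive and strictly decreasing in n, so the supremum is attained at n = 1: d_1 = 38/(1 + 16) = 38/17. Hence ||M|| = 38/17.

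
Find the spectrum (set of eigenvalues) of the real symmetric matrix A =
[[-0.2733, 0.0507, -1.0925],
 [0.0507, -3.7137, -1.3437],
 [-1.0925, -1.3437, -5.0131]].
sigma(A) ≈ {-6, -3, 0}

A is real symmetric, so its spectrum consists of real eigenvalues. Expanding the characteristic polynomial of the displayed matrix gives
  det(λ I - A) = p(λ) = λ^3 + (9)λ^2 + (18)λ + (0).
Solving p(λ) = 0 yields eigenvalues ≈ -6, -3, 0. (A is shown rounded to 4 decimals, so these recover the underlying integer eigenvalues to within that precision.)
Verification: the trace of A = -9 equals the sum of eigenvalues -9, and det(A) ≈ -0.0004 matches the eigenvalue product 0.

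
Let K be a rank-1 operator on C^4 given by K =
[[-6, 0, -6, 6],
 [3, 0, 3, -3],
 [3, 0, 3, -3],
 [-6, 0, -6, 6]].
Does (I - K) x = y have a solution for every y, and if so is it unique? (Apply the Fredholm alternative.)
(I - K) is invertible (det(I - K) = -2 ≠ 0), so for every y in C^4 the equation (I - K) x = y has a unique solution.

K has rank 1, so it is an outer product K = u v^T: every row of K is a multiple of one row vector. Reading off the entries, u = (2, -1, -1, 2) and v = (-3, 0, -3, 3) (row i of K equals u_i·v^T). A rank-one matrix u v^T satisfies K u = u (v·u) and kills the (3)-dimensional subspace v^⊥, so its characteristic polynomial is lambda^3 (lambda - v·u) with v·u = tr K = 3. Hence the eigenvalues of I - K are 1 (multiplicity 3) and 1 - (3) = -2, so det(I - K) = -2. (Direct check: I - K =
[[7, 0, 6, -6],
 [-3, 1, -3, 3],
 [-3, 0, -2, 3],
 [6, 0, 6, -5]]
has determinant -2.) The finite-dimensional Fredholm alternative says: either (I - K) is invertible, or ker(I - K) ≠ {0} and then range(I - K) = ker((I - K)^*)^⊥, with dim ker(I - K) = dim ker((I - K)^*). Since det(I - K) ≠ 0, 1 is not an eigenvalue of K and ker(I - K) = {0}, so we are in the first case: for every y there is a unique x = (I - K)^(-1) y. Explicitly, by the Sherman–Morrison formula, (I - u v^T)^(-1) = I + u v^T/(1 - v·u), i.e. (I - K)^(-1) = I + K/(-2).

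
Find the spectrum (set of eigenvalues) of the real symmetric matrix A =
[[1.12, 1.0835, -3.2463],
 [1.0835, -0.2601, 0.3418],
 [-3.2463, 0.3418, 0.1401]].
sigma(A) ≈ {-3, 0, 4}

A is real symmetric, so its spectrum consists of real eigenvalues. Expanding the characteristic polynomial of the displayed matrix gives
  det(λ I - A) = p(λ) = λ^3 + (-1)λ^2 + (-12)λ + (0).
Solving p(λ) = 0 yields eigenvalues ≈ -3, 0, 4. (A is shown rounded to 4 decimals, so these recover the underlying integer eigenvalues to within that precision.)
Verification: the trace of A = 1 equals the sum of eigenvalues 1, and det(A) ≈ 0.0005 matches the eigenvalue product 0.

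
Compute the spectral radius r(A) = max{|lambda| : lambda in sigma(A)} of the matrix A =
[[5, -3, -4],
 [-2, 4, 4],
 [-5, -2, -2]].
r(A) ≈ 8.5439

The eigenvalues of A are the roots of its characteristic polynomial. With M = A (coefficients from the trace, the sum of principal 2x2 minors, and det A):
  p(λ) = det(λ I - M) = λ^3 - 7λ^2 - 16λ + 24.
No integer candidate from the rational root theorem (±divisors of 24) is a root, so the roots are irrational. The cubic discriminant is Δ = 94688 > 0, so there are three distinct real roots. p(-3) = -18 and p(-2) = 20 have opposite signs, so a root lies in (-3, -2); Newton's method refines it to λ ≈ -2.6172. p(1) = 2 and p(2) = -28 have opposite signs, so a root lies in (1, 2); Newton's method refines it to λ ≈ 1.0733. p(8) = -40 and p(9) = 42 have opposite signs, so a root lies in (8, 9); Newton's method refines it to λ ≈ 8.5439. Check (Vieta): the three roots sum to 7, matching tr M = 7.
Thus the eigenvalues (to 4 decimals) are -2.6172 (modulus 2.6172); 1.0733 (modulus 1.0733); 8.5439 (modulus 8.5439). The spectral radius is the largest modulus: r(A) ≈ 8.5439. (Cross-check: r(A) ≤ ||A||_2 ≈ 9.0603; equality holds whenever A is normal, though it can also hold for some non-normal A.)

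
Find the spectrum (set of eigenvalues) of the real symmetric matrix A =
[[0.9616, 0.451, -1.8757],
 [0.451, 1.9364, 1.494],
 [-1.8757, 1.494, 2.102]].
sigma(A) ≈ {-1, 2, 4}

A is real symmetric, so its spectrum consists of real eigenvalues. Expanding the characteristic polynomial of the displayed matrix gives
  det(λ I - A) = p(λ) = λ^3 + (-5)λ^2 + (2)λ + (8).
Solving p(λ) = 0 yields eigenvalues ≈ -1, 2, 4. (A is shown rounded to 4 decimals, so these recover the underlying integer eigenvalues to within that precision.)
Verification: the trace of A = 5 equals the sum of eigenvalues 5, and det(A) ≈ -8.0003 matches the eigenvalue product -8.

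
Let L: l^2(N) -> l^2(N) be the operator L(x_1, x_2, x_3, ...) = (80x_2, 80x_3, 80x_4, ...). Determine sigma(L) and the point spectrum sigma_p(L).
sigma(L) = closed disk {z in C : |z| ≤ 80}; sigma_p(L) = open disk {z in C : |z| < 80}

Note L = 80·V where V is the unit left shift (V x)_k = x_{k+1}; so sigma(L) = 80·sigma(V) and ||L|| = 80||V||. ||L x||^2 = 6400sum_{k≥2} |x_k|^2 ≤ 6400||x||^2, with equality on {x : x_1 = 0}, so ||L|| = 80. For any lambda with |lambda| < 80, set r = lambda/80 (|r| < 1); the vector x = (1, r, r^2, ...) is in l^2 and satisfies L x = 80(r, r^2, ...) = lambda x, so lambda is an eigenvalue. On the boundary |lambda| = 80 the geometric series diverges, so no l^2 eigenvector exists, but these lambda lie in the approximate point spectrum. Hence sigma(L) is the closed disk of radius 80 and sigma_p(L) is the open disk.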